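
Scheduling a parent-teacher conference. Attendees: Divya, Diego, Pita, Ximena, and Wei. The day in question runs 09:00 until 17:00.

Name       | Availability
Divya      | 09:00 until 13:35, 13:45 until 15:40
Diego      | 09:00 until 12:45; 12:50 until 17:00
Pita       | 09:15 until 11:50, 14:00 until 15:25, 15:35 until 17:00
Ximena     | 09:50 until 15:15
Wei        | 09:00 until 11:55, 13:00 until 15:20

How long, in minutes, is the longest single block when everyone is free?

Divya ∩ Diego: 09:00-12:45, 12:50-13:35, 13:45-15:40.
Divya ∩ Diego ∩ Pita: 09:15-11:50, 14:00-15:25, 15:35-15:40.
Divya ∩ Diego ∩ Pita ∩ Ximena: 09:50-11:50, 14:00-15:15.
Divya ∩ Diego ∩ Pita ∩ Ximena ∩ Wei: 09:50-11:50, 14:00-15:15.
The longest is 09:50-11:50 at 120 minutes.

120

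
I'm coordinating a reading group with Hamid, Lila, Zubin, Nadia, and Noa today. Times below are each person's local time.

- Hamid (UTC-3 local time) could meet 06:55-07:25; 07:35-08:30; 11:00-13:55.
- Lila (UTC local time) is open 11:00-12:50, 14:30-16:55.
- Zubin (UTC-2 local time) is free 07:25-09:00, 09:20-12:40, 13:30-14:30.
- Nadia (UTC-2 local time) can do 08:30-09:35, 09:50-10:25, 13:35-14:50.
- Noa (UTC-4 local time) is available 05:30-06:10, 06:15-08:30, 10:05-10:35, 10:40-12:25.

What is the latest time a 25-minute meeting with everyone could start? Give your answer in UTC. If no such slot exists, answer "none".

Hamid in UTC: 09:55-10:25, 10:35-11:30, 14:00-16:55 (add 3h to convert from UTC-3).
Lila in UTC: 11:00-12:50, 14:30-16:55.
Zubin in UTC: 09:25-11:00, 11:20-14:40, 15:30-16:30 (add 2h to convert from UTC-2).
Nadia in UTC: 10:30-11:35, 11:50-12:25, 15:35-16:50 (add 2h to convert from UTC-2).
Noa in UTC: 09:30-10:10, 10:15-12:30, 14:05-14:35, 14:40-16:25 (add 4h to convert from UTC-4).
Hamid ∩ Lila: 11:00-11:30, 14:30-16:55.
Hamid ∩ Lila ∩ Zubin: 11:20-11:30, 14:30-14:40, 15:30-16:30.
Hamid ∩ Lila ∩ Zubin ∩ Nadia: 11:20-11:30, 15:35-16:30.
Hamid ∩ Lila ∩ Zubin ∩ Nadia ∩ Noa: 11:20-11:30, 15:35-16:25.
The last common window of at least 25 minutes is 15:35-16:25; a 25-minute meeting can start as late as 16:00 and still end by 16:25.

16:00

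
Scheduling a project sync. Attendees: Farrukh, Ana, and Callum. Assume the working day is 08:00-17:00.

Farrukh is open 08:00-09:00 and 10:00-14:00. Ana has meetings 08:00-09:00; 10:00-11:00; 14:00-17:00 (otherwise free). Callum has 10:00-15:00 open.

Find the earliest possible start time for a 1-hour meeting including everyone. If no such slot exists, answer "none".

11:00

Farrukh free: 08:00-09:00, 10:00-14:00.
Ana free: 09:00-10:00, 11:00-14:00 (invert busy blocks within the working day).
Callum free: 10:00-15:00.
Farrukh ∩ Ana: 11:00-14:00.
Farrukh ∩ Ana ∩ Callum: 11:00-14:00.
So the common availability across everyone is 11:00-14:00.
The first common window of at least 60 minutes is 11:00-14:00, so the earliest start is 11:00.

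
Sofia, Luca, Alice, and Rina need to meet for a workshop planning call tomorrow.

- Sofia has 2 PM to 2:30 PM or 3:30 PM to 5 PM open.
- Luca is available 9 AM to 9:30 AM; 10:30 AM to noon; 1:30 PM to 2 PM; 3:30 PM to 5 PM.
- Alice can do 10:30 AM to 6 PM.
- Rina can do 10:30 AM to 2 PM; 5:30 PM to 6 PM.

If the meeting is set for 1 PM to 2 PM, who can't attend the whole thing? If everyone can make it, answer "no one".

Sofia: not fully free for 13:00-14:00. Luca: not fully free for 13:00-14:00. Alice: free for 13:00-14:00. Rina: free for 13:00-14:00.

Luca, Sofia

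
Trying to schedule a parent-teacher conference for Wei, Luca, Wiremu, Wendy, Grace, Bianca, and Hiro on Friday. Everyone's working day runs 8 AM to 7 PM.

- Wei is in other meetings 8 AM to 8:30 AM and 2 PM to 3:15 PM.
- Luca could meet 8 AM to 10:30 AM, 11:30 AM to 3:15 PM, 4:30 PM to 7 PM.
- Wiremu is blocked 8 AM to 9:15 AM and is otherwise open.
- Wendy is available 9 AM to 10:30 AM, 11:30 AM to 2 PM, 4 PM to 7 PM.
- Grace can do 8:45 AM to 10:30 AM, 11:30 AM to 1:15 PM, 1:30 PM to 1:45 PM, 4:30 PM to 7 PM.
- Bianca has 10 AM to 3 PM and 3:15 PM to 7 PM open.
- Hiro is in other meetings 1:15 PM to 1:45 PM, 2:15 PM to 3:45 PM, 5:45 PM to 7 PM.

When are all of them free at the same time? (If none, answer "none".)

Wei free: 08:30-14:00, 15:15-19:00 (invert busy blocks within the working day).
Luca free: 08:00-10:30, 11:30-15:15, 16:30-19:00.
Wiremu free: 09:15-19:00 (invert busy blocks within the working day).
Wendy free: 09:00-10:30, 11:30-14:00, 16:00-19:00.
Grace free: 08:45-10:30, 11:30-13:15, 13:30-13:45, 16:30-19:00.
Bianca free: 10:00-15:00, 15:15-19:00.
Hiro free: 08:00-13:15, 13:45-14:15, 15:45-17:45 (invert busy blocks within the working day).
Wei ∩ Luca: 08:30-10:30, 11:30-14:00, 16:30-19:00.
Wei ∩ Luca ∩ Wiremu: 09:15-10:30, 11:30-14:00, 16:30-19:00.
Wei ∩ Luca ∩ Wiremu ∩ Wendy: 09:15-10:30, 11:30-14:00, 16:30-19:00.
Wei ∩ Luca ∩ Wiremu ∩ Wendy ∩ Grace: 09:15-10:30, 11:30-13:15, 13:30-13:45, 16:30-19:00.
Wei ∩ Luca ∩ Wiremu ∩ Wendy ∩ Grace ∩ Bianca: 10:00-10:30, 11:30-13:15, 13:30-13:45, 16:30-19:00.
Wei ∩ Luca ∩ Wiremu ∩ Wendy ∩ Grace ∩ Bianca ∩ Hiro: 10:00-10:30, 11:30-13:15, 16:30-17:45.

10:00-10:30, 11:30-13:15, 16:30-17:45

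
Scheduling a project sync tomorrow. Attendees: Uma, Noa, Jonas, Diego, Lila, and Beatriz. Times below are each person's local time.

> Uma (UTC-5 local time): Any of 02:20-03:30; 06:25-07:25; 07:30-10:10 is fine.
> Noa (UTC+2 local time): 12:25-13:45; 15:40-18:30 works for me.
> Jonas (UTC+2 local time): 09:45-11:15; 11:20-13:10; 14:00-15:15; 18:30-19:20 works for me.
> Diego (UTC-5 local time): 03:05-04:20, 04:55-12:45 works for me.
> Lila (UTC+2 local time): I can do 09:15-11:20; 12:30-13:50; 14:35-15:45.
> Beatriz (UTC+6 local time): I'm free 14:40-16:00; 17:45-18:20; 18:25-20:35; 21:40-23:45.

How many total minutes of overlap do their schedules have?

0

Uma in UTC: 07:20-08:30, 11:25-12:25, 12:30-15:10 (add 5h to convert from UTC-5).
Noa in UTC: 10:25-11:45, 13:40-16:30 (subtract 2h to convert from UTC+2).
Jonas in UTC: 07:45-09:15, 09:20-11:10, 12:00-13:15, 16:30-17:20 (subtract 2h to convert from UTC+2).
Diego in UTC: 08:05-09:20, 09:55-17:45 (add 5h to convert from UTC-5).
Lila in UTC: 07:15-09:20, 10:30-11:50, 12:35-13:45 (subtract 2h to convert from UTC+2).
Beatriz in UTC: 08:40-10:00, 11:45-12:20, 12:25-14:35, 15:40-17:45 (subtract 6h to convert from UTC+6).
Uma ∩ Noa: 11:25-11:45, 13:40-15:10.
Uma ∩ Noa ∩ Jonas: ∅.
Uma ∩ Noa ∩ Jonas ∩ Diego: ∅.
Uma ∩ Noa ∩ Jonas ∩ Diego ∩ Lila: ∅.
Uma ∩ Noa ∩ Jonas ∩ Diego ∩ Lila ∩ Beatriz: ∅.
There is no time when everyone is free.
There is no common window, so the total is 0 minutes.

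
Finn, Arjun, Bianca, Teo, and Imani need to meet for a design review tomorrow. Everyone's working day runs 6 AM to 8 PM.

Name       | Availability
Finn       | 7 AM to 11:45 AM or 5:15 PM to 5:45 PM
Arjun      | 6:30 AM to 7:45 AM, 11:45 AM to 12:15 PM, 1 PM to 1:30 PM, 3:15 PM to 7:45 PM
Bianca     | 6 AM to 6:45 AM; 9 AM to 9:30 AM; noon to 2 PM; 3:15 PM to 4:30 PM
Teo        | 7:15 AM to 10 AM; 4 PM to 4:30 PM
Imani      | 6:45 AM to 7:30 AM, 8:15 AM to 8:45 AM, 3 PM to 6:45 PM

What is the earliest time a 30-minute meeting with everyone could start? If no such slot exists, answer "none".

none

Finn ∩ Arjun: 07:00-07:45, 17:15-17:45.
Finn ∩ Arjun ∩ Bianca: ∅.
Finn ∩ Arjun ∩ Bianca ∩ Teo: ∅.
Finn ∩ Arjun ∩ Bianca ∩ Teo ∩ Imani: ∅.
There is no time when everyone is free.
No common window is at least 30 minutes long.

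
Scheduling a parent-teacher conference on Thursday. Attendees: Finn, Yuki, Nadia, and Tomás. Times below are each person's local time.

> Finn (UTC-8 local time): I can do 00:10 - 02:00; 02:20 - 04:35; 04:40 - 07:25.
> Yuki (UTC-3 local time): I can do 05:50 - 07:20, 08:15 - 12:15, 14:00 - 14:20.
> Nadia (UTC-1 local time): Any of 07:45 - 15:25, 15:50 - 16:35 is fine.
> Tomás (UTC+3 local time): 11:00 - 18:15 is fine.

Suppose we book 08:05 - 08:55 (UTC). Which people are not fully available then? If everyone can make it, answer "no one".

Finn in UTC: 08:10-10:00, 10:20-12:35, 12:40-15:25 (add 8h to convert from UTC-8).
Yuki in UTC: 08:50-10:20, 11:15-15:15, 17:00-17:20 (add 3h to convert from UTC-3).
Nadia in UTC: 08:45-16:25, 16:50-17:35 (add 1h to convert from UTC-1).
Tomás in UTC: 08:00-15:15 (subtract 3h to convert from UTC+3).
Finn: not fully free for 08:05-08:55. Yuki: not fully free for 08:05-08:55. Nadia: not fully free for 08:05-08:55. Tomás: free for 08:05-08:55.

Finn, Nadia, Yuki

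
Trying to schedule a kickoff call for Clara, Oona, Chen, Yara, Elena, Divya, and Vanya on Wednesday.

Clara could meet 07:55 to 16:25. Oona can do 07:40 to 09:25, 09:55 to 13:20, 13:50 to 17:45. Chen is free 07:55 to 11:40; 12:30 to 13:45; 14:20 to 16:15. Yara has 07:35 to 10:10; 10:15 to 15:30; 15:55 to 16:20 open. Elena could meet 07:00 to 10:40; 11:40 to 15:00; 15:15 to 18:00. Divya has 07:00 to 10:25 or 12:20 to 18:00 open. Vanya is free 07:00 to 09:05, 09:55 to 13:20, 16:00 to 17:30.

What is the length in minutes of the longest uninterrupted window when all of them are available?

70

Clara ∩ Oona: 07:55-09:25, 09:55-13:20, 13:50-16:25.
Clara ∩ Oona ∩ Chen: 07:55-09:25, 09:55-11:40, 12:30-13:20, 14:20-16:15.
Clara ∩ Oona ∩ Chen ∩ Yara: 07:55-09:25, 09:55-10:10, 10:15-11:40, 12:30-13:20, 14:20-15:30, 15:55-16:15.
Clara ∩ Oona ∩ Chen ∩ Yara ∩ Elena: 07:55-09:25, 09:55-10:10, 10:15-10:40, 12:30-13:20, 14:20-15:00, 15:15-15:30, 15:55-16:15.
Clara ∩ Oona ∩ Chen ∩ Yara ∩ Elena ∩ Divya: 07:55-09:25, 09:55-10:10, 10:15-10:25, 12:30-13:20, 14:20-15:00, 15:15-15:30, 15:55-16:15.
Clara ∩ Oona ∩ Chen ∩ Yara ∩ Elena ∩ Divya ∩ Vanya: 07:55-09:05, 09:55-10:10, 10:15-10:25, 12:30-13:20, 16:00-16:15.
The longest is 07:55-09:05 at 70 minutes.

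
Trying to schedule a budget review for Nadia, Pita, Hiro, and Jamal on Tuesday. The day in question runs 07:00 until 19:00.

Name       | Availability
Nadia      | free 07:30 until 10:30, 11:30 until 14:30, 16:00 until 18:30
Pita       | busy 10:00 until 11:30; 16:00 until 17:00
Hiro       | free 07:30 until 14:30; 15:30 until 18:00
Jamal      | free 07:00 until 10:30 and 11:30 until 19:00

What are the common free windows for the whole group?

07:30-10:00, 11:30-14:30, 17:00-18:00

Nadia free: 07:30-10:30, 11:30-14:30, 16:00-18:30.
Pita free: 07:00-10:00, 11:30-16:00, 17:00-19:00 (invert busy blocks within the working day).
Hiro free: 07:30-14:30, 15:30-18:00.
Jamal free: 07:00-10:30, 11:30-19:00.
Nadia ∩ Pita: 07:30-10:00, 11:30-14:30, 17:00-18:30.
Nadia ∩ Pita ∩ Hiro: 07:30-10:00, 11:30-14:30, 17:00-18:00.
Nadia ∩ Pita ∩ Hiro ∩ Jamal: 07:30-10:00, 11:30-14:30, 17:00-18:00.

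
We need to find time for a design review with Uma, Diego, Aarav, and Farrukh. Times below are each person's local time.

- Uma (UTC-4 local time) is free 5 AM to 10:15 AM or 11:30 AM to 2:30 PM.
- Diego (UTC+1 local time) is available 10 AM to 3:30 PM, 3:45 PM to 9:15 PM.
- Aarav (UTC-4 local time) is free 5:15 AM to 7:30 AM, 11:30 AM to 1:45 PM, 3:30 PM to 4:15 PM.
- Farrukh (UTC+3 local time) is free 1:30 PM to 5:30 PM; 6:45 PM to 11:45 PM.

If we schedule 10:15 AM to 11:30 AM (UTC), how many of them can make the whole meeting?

3

Uma in UTC: 09:00-14:15, 15:30-18:30 (add 4h to convert from UTC-4).
Diego in UTC: 09:00-14:30, 14:45-20:15 (subtract 1h to convert from UTC+1).
Aarav in UTC: 09:15-11:30, 15:30-17:45, 19:30-20:15 (add 4h to convert from UTC-4).
Farrukh in UTC: 10:30-14:30, 15:45-20:45 (subtract 3h to convert from UTC+3).
Uma, Diego, and Aarav can make the full 10:15-11:30 slot — that's 3.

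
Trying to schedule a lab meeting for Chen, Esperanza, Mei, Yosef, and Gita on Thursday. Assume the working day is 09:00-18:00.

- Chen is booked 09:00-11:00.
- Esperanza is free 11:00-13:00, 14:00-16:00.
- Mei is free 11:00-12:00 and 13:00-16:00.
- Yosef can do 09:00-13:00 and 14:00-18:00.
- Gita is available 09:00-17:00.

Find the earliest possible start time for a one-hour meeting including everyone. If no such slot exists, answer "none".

Chen free: 11:00-18:00 (invert busy blocks within the working day).
Esperanza free: 11:00-13:00, 14:00-16:00.
Mei free: 11:00-12:00, 13:00-16:00.
Yosef free: 09:00-13:00, 14:00-18:00.
Gita free: 09:00-17:00.
Chen ∩ Esperanza: 11:00-13:00, 14:00-16:00.
Chen ∩ Esperanza ∩ Mei: 11:00-12:00, 14:00-16:00.
Chen ∩ Esperanza ∩ Mei ∩ Yosef: 11:00-12:00, 14:00-16:00.
Chen ∩ Esperanza ∩ Mei ∩ Yosef ∩ Gita: 11:00-12:00, 14:00-16:00.
The first common window of at least 60 minutes is 11:00-12:00, so the earliest start is 11:00.

11:00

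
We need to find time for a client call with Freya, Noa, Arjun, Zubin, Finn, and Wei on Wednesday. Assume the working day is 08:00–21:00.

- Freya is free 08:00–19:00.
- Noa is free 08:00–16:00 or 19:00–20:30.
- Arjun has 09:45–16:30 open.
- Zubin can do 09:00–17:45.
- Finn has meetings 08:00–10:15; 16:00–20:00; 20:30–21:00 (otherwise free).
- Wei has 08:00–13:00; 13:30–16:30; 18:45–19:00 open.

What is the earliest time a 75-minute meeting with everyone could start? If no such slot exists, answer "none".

Freya free: 08:00-19:00.
Noa free: 08:00-16:00, 19:00-20:30.
Arjun free: 09:45-16:30.
Zubin free: 09:00-17:45.
Finn free: 10:15-16:00, 20:00-20:30 (invert busy blocks within the working day).
Wei free: 08:00-13:00, 13:30-16:30, 18:45-19:00.
Freya ∩ Noa: 08:00-16:00.
Freya ∩ Noa ∩ Arjun: 09:45-16:00.
Freya ∩ Noa ∩ Arjun ∩ Zubin: 09:45-16:00.
Freya ∩ Noa ∩ Arjun ∩ Zubin ∩ Finn: 10:15-16:00.
Freya ∩ Noa ∩ Arjun ∩ Zubin ∩ Finn ∩ Wei: 10:15-13:00, 13:30-16:00.
So the common availability across everyone is 10:15-13:00, 13:30-16:00.
The first common window of at least 75 minutes is 10:15-13:00, so the earliest start is 10:15.

10:15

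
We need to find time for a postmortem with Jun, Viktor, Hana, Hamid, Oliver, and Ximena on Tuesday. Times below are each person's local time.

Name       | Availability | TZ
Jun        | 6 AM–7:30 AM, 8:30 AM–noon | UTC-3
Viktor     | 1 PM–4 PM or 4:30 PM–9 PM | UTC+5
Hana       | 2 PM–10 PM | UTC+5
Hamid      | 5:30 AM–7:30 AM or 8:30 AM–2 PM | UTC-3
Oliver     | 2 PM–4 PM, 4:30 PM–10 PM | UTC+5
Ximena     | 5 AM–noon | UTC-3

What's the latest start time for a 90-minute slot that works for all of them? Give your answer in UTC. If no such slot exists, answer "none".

Jun in UTC: 09:00-10:30, 11:30-15:00 (add 3h to convert from UTC-3).
Viktor in UTC: 08:00-11:00, 11:30-16:00 (subtract 5h to convert from UTC+5).
Hana in UTC: 09:00-17:00 (subtract 5h to convert from UTC+5).
Hamid in UTC: 08:30-10:30, 11:30-17:00 (add 3h to convert from UTC-3).
Oliver in UTC: 09:00-11:00, 11:30-17:00 (subtract 5h to convert from UTC+5).
Ximena in UTC: 08:00-15:00 (add 3h to convert from UTC-3).
Jun ∩ Viktor: 09:00-10:30, 11:30-15:00.
Jun ∩ Viktor ∩ Hana: 09:00-10:30, 11:30-15:00.
Jun ∩ Viktor ∩ Hana ∩ Hamid: 09:00-10:30, 11:30-15:00.
Jun ∩ Viktor ∩ Hana ∩ Hamid ∩ Oliver: 09:00-10:30, 11:30-15:00.
Jun ∩ Viktor ∩ Hana ∩ Hamid ∩ Oliver ∩ Ximena: 09:00-10:30, 11:30-15:00.
The last common window of at least 90 minutes is 11:30-15:00; a 90-minute meeting can start as late as 13:30 and still end by 15:00.

13:30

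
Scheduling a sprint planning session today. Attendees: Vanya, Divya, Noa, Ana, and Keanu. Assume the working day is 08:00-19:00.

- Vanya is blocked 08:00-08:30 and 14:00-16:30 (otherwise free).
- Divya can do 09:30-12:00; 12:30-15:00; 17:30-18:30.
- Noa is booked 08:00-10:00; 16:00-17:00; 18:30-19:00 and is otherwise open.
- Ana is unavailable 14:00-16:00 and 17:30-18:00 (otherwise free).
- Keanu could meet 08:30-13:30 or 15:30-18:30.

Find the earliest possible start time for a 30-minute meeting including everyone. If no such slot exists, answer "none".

Vanya free: 08:30-14:00, 16:30-19:00 (invert busy blocks within the working day).
Divya free: 09:30-12:00, 12:30-15:00, 17:30-18:30.
Noa free: 10:00-16:00, 17:00-18:30 (invert busy blocks within the working day).
Ana free: 08:00-14:00, 16:00-17:30, 18:00-19:00 (invert busy blocks within the working day).
Keanu free: 08:30-13:30, 15:30-18:30.
Vanya ∩ Divya: 09:30-12:00, 12:30-14:00, 17:30-18:30.
Vanya ∩ Divya ∩ Noa: 10:00-12:00, 12:30-14:00, 17:30-18:30.
Vanya ∩ Divya ∩ Noa ∩ Ana: 10:00-12:00, 12:30-14:00, 18:00-18:30.
Vanya ∩ Divya ∩ Noa ∩ Ana ∩ Keanu: 10:00-12:00, 12:30-13:30, 18:00-18:30.
The first common window of at least 30 minutes is 10:00-12:00, so the earliest start is 10:00.

10:00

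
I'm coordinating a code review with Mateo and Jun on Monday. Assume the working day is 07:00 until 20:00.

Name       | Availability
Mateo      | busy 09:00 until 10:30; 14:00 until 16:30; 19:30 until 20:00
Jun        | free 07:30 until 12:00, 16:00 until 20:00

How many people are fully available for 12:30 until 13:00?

Mateo free: 07:00-09:00, 10:30-14:00, 16:30-19:30 (invert busy blocks within the working day).
Jun free: 07:30-12:00, 16:00-20:00.
Mateo can make the full 12:30-13:00 slot — that's 1.

1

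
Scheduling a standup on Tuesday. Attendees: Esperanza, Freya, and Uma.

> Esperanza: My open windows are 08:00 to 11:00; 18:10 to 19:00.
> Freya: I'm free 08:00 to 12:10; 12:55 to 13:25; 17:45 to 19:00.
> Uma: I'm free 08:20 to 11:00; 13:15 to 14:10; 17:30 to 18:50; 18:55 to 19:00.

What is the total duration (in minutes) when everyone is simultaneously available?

Esperanza ∩ Freya: 08:00-11:00, 18:10-19:00.
Esperanza ∩ Freya ∩ Uma: 08:20-11:00, 18:10-18:50, 18:55-19:00.
Summing the common windows: 160 + 40 + 5 = 205 minutes.

205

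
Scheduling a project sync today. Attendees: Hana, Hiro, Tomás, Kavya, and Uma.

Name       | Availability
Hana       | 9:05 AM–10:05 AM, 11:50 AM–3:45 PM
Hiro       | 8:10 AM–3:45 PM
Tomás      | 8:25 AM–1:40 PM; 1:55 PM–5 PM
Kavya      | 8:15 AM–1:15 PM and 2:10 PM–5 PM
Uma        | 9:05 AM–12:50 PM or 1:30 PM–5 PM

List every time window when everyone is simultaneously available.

Hana ∩ Hiro: 09:05-10:05, 11:50-15:45.
Hana ∩ Hiro ∩ Tomás: 09:05-10:05, 11:50-13:40, 13:55-15:45.
Hana ∩ Hiro ∩ Tomás ∩ Kavya: 09:05-10:05, 11:50-13:15, 14:10-15:45.
Hana ∩ Hiro ∩ Tomás ∩ Kavya ∩ Uma: 09:05-10:05, 11:50-12:50, 14:10-15:45.

09:05-10:05, 11:50-12:50, 14:10-15:45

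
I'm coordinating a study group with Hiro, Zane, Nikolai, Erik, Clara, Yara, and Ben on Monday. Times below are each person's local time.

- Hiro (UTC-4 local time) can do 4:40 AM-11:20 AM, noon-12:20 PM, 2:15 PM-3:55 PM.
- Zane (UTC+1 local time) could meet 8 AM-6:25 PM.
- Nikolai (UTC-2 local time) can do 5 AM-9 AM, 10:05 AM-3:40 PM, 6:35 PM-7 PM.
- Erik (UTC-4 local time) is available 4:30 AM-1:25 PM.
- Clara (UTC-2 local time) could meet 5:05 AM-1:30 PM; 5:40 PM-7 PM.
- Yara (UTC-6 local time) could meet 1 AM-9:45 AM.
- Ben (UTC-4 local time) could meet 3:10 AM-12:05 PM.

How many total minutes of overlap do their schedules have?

335

Hiro in UTC: 08:40-15:20, 16:00-16:20, 18:15-19:55 (add 4h to convert from UTC-4).
Zane in UTC: 07:00-17:25 (subtract 1h to convert from UTC+1).
Nikolai in UTC: 07:00-11:00, 12:05-17:40, 20:35-21:00 (add 2h to convert from UTC-2).
Erik in UTC: 08:30-17:25 (add 4h to convert from UTC-4).
Clara in UTC: 07:05-15:30, 19:40-21:00 (add 2h to convert from UTC-2).
Yara in UTC: 07:00-15:45 (add 6h to convert from UTC-6).
Ben in UTC: 07:10-16:05 (add 4h to convert from UTC-4).
Hiro ∩ Zane: 08:40-15:20, 16:00-16:20.
Hiro ∩ Zane ∩ Nikolai: 08:40-11:00, 12:05-15:20, 16:00-16:20.
Hiro ∩ Zane ∩ Nikolai ∩ Erik: 08:40-11:00, 12:05-15:20, 16:00-16:20.
Hiro ∩ Zane ∩ Nikolai ∩ Erik ∩ Clara: 08:40-11:00, 12:05-15:20.
Hiro ∩ Zane ∩ Nikolai ∩ Erik ∩ Clara ∩ Yara: 08:40-11:00, 12:05-15:20.
Hiro ∩ Zane ∩ Nikolai ∩ Erik ∩ Clara ∩ Yara ∩ Ben: 08:40-11:00, 12:05-15:20.
So the common availability across everyone is 08:40-11:00, 12:05-15:20.
Summing the common windows: 140 + 195 = 335 minutes.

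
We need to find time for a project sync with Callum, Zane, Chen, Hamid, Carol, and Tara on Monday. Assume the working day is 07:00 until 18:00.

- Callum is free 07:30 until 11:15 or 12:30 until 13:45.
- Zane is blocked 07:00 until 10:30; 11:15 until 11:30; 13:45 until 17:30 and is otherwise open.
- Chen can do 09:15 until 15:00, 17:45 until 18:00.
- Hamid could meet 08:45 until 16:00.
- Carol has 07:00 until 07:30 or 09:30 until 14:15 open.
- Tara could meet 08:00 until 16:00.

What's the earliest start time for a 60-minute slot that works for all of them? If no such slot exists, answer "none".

12:30

Callum free: 07:30-11:15, 12:30-13:45.
Zane free: 10:30-11:15, 11:30-13:45, 17:30-18:00 (invert busy blocks within the working day).
Chen free: 09:15-15:00, 17:45-18:00.
Hamid free: 08:45-16:00.
Carol free: 07:00-07:30, 09:30-14:15.
Tara free: 08:00-16:00.
Callum ∩ Zane: 10:30-11:15, 12:30-13:45.
Callum ∩ Zane ∩ Chen: 10:30-11:15, 12:30-13:45.
Callum ∩ Zane ∩ Chen ∩ Hamid: 10:30-11:15, 12:30-13:45.
Callum ∩ Zane ∩ Chen ∩ Hamid ∩ Carol: 10:30-11:15, 12:30-13:45.
Callum ∩ Zane ∩ Chen ∩ Hamid ∩ Carol ∩ Tara: 10:30-11:15, 12:30-13:45.
Those are the intersection windows.
The first common window of at least 60 minutes is 12:30-13:45, so the earliest start is 12:30.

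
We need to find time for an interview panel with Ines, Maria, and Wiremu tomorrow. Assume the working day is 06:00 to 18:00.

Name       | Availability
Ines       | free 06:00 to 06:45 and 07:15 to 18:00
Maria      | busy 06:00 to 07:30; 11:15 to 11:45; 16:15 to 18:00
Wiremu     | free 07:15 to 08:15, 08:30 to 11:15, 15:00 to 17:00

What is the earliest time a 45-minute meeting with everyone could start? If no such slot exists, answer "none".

Ines free: 06:00-06:45, 07:15-18:00.
Maria free: 07:30-11:15, 11:45-16:15 (invert busy blocks within the working day).
Wiremu free: 07:15-08:15, 08:30-11:15, 15:00-17:00.
Ines ∩ Maria: 07:30-11:15, 11:45-16:15.
Ines ∩ Maria ∩ Wiremu: 07:30-08:15, 08:30-11:15, 15:00-16:15.
The first common window of at least 45 minutes is 07:30-08:15, so the earliest start is 07:30.

07:30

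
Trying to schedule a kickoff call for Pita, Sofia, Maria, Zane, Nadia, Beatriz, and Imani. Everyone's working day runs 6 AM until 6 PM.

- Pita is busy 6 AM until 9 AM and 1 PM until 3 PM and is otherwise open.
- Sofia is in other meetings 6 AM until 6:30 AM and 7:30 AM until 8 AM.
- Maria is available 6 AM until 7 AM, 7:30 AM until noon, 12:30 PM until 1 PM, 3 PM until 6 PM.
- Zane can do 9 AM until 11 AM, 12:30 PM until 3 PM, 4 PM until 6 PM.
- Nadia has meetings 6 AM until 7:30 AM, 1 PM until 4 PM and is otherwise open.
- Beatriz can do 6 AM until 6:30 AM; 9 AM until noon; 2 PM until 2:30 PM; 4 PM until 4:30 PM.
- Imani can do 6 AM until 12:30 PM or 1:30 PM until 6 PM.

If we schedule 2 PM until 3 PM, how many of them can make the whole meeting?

3

Pita free: 09:00-13:00, 15:00-18:00 (invert busy blocks within the working day).
Sofia free: 06:30-07:30, 08:00-18:00 (invert busy blocks within the working day).
Maria free: 06:00-07:00, 07:30-12:00, 12:30-13:00, 15:00-18:00.
Zane free: 09:00-11:00, 12:30-15:00, 16:00-18:00.
Nadia free: 07:30-13:00, 16:00-18:00 (invert busy blocks within the working day).
Beatriz free: 06:00-06:30, 09:00-12:00, 14:00-14:30, 16:00-16:30.
Imani free: 06:00-12:30, 13:30-18:00.
Sofia, Zane, and Imani can make the full 14:00-15:00 slot — that's 3.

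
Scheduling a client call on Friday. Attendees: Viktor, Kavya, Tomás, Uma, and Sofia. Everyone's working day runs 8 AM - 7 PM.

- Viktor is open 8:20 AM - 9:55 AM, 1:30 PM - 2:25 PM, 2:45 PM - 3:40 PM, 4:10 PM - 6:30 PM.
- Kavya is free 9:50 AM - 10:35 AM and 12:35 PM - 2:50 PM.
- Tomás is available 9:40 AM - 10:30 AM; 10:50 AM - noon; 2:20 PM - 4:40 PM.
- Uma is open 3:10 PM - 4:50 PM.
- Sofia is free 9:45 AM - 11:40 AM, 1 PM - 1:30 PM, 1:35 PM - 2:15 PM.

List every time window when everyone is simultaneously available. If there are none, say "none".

none

Viktor ∩ Kavya: 09:50-09:55, 13:30-14:25, 14:45-14:50.
Viktor ∩ Kavya ∩ Tomás: 09:50-09:55, 14:20-14:25, 14:45-14:50.
Viktor ∩ Kavya ∩ Tomás ∩ Uma: ∅.
Viktor ∩ Kavya ∩ Tomás ∩ Uma ∩ Sofia: ∅.
There is no time when everyone is free.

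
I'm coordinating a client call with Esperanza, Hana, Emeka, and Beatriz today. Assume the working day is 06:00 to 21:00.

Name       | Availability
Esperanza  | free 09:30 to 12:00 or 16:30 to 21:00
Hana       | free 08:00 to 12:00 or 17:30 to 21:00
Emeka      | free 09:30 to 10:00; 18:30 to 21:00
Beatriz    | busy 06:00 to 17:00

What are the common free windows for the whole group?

Esperanza free: 09:30-12:00, 16:30-21:00.
Hana free: 08:00-12:00, 17:30-21:00.
Emeka free: 09:30-10:00, 18:30-21:00.
Beatriz free: 17:00-21:00 (invert busy blocks within the working day).
Esperanza ∩ Hana: 09:30-12:00, 17:30-21:00.
Esperanza ∩ Hana ∩ Emeka: 09:30-10:00, 18:30-21:00.
Esperanza ∩ Hana ∩ Emeka ∩ Beatriz: 18:30-21:00.

18:30-21:00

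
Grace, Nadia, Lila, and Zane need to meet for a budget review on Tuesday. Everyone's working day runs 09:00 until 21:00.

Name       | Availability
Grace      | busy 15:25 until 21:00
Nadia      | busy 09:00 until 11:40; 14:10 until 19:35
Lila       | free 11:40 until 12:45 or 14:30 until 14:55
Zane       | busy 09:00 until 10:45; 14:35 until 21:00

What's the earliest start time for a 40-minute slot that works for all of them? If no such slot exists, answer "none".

11:40

Grace free: 09:00-15:25 (invert busy blocks within the working day).
Nadia free: 11:40-14:10, 19:35-21:00 (invert busy blocks within the working day).
Lila free: 11:40-12:45, 14:30-14:55.
Zane free: 10:45-14:35 (invert busy blocks within the working day).
Grace ∩ Nadia: 11:40-14:10.
Grace ∩ Nadia ∩ Lila: 11:40-12:45.
Grace ∩ Nadia ∩ Lila ∩ Zane: 11:40-12:45.
The first common window of at least 40 minutes is 11:40-12:45, so the earliest start is 11:40.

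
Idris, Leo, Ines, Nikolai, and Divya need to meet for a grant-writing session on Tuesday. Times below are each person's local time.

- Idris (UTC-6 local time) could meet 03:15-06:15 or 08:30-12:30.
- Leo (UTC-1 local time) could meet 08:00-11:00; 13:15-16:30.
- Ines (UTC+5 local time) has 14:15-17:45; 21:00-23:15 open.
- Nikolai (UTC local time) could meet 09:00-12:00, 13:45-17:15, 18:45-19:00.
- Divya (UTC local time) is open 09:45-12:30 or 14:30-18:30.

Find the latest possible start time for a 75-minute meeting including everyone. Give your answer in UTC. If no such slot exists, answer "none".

16:00

Idris in UTC: 09:15-12:15, 14:30-18:30 (add 6h to convert from UTC-6).
Leo in UTC: 09:00-12:00, 14:15-17:30 (add 1h to convert from UTC-1).
Ines in UTC: 09:15-12:45, 16:00-18:15 (subtract 5h to convert from UTC+5).
Nikolai in UTC: 09:00-12:00, 13:45-17:15, 18:45-19:00.
Divya in UTC: 09:45-12:30, 14:30-18:30.
Idris ∩ Leo: 09:15-12:00, 14:30-17:30.
Idris ∩ Leo ∩ Ines: 09:15-12:00, 16:00-17:30.
Idris ∩ Leo ∩ Ines ∩ Nikolai: 09:15-12:00, 16:00-17:15.
Idris ∩ Leo ∩ Ines ∩ Nikolai ∩ Divya: 09:45-12:00, 16:00-17:15.
Those are the intersection windows.
The last common window of at least 75 minutes is 16:00-17:15; a 75-minute meeting can start as late as 16:00 and still end by 17:15.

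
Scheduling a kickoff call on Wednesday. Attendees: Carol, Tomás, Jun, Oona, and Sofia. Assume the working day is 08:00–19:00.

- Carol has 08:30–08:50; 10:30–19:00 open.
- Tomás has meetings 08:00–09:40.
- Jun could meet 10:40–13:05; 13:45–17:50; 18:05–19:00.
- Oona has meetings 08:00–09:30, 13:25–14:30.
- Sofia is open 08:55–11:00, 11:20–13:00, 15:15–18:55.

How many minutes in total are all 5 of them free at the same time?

Carol free: 08:30-08:50, 10:30-19:00.
Tomás free: 09:40-19:00 (invert busy blocks within the working day).
Jun free: 10:40-13:05, 13:45-17:50, 18:05-19:00.
Oona free: 09:30-13:25, 14:30-19:00 (invert busy blocks within the working day).
Sofia free: 08:55-11:00, 11:20-13:00, 15:15-18:55.
Carol ∩ Tomás: 10:30-19:00.
Carol ∩ Tomás ∩ Jun: 10:40-13:05, 13:45-17:50, 18:05-19:00.
Carol ∩ Tomás ∩ Jun ∩ Oona: 10:40-13:05, 14:30-17:50, 18:05-19:00.
Carol ∩ Tomás ∩ Jun ∩ Oona ∩ Sofia: 10:40-11:00, 11:20-13:00, 15:15-17:50, 18:05-18:55.
Summing the common windows: 20 + 100 + 155 + 50 = 325 minutes.

325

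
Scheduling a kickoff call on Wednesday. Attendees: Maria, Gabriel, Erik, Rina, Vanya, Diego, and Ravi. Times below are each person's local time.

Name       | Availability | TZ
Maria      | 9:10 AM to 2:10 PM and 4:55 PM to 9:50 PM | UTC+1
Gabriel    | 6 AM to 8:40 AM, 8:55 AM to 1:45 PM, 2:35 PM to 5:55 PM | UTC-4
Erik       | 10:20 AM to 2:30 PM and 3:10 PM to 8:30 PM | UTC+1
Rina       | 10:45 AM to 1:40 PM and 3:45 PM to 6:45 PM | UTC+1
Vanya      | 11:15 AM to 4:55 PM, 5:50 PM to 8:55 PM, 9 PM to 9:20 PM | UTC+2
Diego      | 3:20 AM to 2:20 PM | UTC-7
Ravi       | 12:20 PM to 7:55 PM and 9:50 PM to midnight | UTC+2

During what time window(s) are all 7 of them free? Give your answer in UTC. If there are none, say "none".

10:20-12:40, 15:55-17:45

Maria in UTC: 08:10-13:10, 15:55-20:50 (subtract 1h to convert from UTC+1).
Gabriel in UTC: 10:00-12:40, 12:55-17:45, 18:35-21:55 (add 4h to convert from UTC-4).
Erik in UTC: 09:20-13:30, 14:10-19:30 (subtract 1h to convert from UTC+1).
Rina in UTC: 09:45-12:40, 14:45-17:45 (subtract 1h to convert from UTC+1).
Vanya in UTC: 09:15-14:55, 15:50-18:55, 19:00-19:20 (subtract 2h to convert from UTC+2).
Diego in UTC: 10:20-21:20 (add 7h to convert from UTC-7).
Ravi in UTC: 10:20-17:55, 19:50-22:00 (subtract 2h to convert from UTC+2).
Maria ∩ Gabriel: 10:00-12:40, 12:55-13:10, 15:55-17:45, 18:35-20:50.
Maria ∩ Gabriel ∩ Erik: 10:00-12:40, 12:55-13:10, 15:55-17:45, 18:35-19:30.
Maria ∩ Gabriel ∩ Erik ∩ Rina: 10:00-12:40, 15:55-17:45.
Maria ∩ Gabriel ∩ Erik ∩ Rina ∩ Vanya: 10:00-12:40, 15:55-17:45.
Maria ∩ Gabriel ∩ Erik ∩ Rina ∩ Vanya ∩ Diego: 10:20-12:40, 15:55-17:45.
Maria ∩ Gabriel ∩ Erik ∩ Rina ∩ Vanya ∩ Diego ∩ Ravi: 10:20-12:40, 15:55-17:45.
So the common availability across everyone is 10:20-12:40, 15:55-17:45.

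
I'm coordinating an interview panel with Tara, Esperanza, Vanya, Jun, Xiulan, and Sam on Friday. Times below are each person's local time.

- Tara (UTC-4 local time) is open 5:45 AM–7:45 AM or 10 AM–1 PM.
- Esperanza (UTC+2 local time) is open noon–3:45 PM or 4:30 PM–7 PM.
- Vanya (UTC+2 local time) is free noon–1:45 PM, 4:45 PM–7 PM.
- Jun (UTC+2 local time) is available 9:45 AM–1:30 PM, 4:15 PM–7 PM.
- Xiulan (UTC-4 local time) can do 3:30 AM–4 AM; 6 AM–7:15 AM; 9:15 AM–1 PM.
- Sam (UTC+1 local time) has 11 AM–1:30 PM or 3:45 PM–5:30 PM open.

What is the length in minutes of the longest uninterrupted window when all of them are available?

Tara in UTC: 09:45-11:45, 14:00-17:00 (add 4h to convert from UTC-4).
Esperanza in UTC: 10:00-13:45, 14:30-17:00 (subtract 2h to convert from UTC+2).
Vanya in UTC: 10:00-11:45, 14:45-17:00 (subtract 2h to convert from UTC+2).
Jun in UTC: 07:45-11:30, 14:15-17:00 (subtract 2h to convert from UTC+2).
Xiulan in UTC: 07:30-08:00, 10:00-11:15, 13:15-17:00 (add 4h to convert from UTC-4).
Sam in UTC: 10:00-12:30, 14:45-16:30 (subtract 1h to convert from UTC+1).
Tara ∩ Esperanza: 10:00-11:45, 14:30-17:00.
Tara ∩ Esperanza ∩ Vanya: 10:00-11:45, 14:45-17:00.
Tara ∩ Esperanza ∩ Vanya ∩ Jun: 10:00-11:30, 14:45-17:00.
Tara ∩ Esperanza ∩ Vanya ∩ Jun ∩ Xiulan: 10:00-11:15, 14:45-17:00.
Tara ∩ Esperanza ∩ Vanya ∩ Jun ∩ Xiulan ∩ Sam: 10:00-11:15, 14:45-16:30.
The longest is 14:45-16:30 at 105 minutes.

105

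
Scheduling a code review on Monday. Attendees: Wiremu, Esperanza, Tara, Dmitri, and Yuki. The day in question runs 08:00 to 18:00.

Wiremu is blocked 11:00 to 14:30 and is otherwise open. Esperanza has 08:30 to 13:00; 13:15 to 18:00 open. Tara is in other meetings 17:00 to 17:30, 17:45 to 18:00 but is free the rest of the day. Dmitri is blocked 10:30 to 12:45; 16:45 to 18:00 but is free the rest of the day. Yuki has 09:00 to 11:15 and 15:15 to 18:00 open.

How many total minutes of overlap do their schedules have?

Wiremu free: 08:00-11:00, 14:30-18:00 (invert busy blocks within the working day).
Esperanza free: 08:30-13:00, 13:15-18:00.
Tara free: 08:00-17:00, 17:30-17:45 (invert busy blocks within the working day).
Dmitri free: 08:00-10:30, 12:45-16:45 (invert busy blocks within the working day).
Yuki free: 09:00-11:15, 15:15-18:00.
Wiremu ∩ Esperanza: 08:30-11:00, 14:30-18:00.
Wiremu ∩ Esperanza ∩ Tara: 08:30-11:00, 14:30-17:00, 17:30-17:45.
Wiremu ∩ Esperanza ∩ Tara ∩ Dmitri: 08:30-10:30, 14:30-16:45.
Wiremu ∩ Esperanza ∩ Tara ∩ Dmitri ∩ Yuki: 09:00-10:30, 15:15-16:45.
Summing the common windows: 90 + 90 = 180 minutes.

180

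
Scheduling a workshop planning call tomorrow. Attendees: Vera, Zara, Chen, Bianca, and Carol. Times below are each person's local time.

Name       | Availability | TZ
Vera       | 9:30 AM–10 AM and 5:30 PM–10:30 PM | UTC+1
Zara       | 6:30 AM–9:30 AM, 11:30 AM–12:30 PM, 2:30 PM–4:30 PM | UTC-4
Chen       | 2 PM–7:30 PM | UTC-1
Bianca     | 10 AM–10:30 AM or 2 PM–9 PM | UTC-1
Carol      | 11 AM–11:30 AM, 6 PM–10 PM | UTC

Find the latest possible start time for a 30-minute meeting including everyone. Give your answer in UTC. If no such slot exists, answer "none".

20:00

Vera in UTC: 08:30-09:00, 16:30-21:30 (subtract 1h to convert from UTC+1).
Zara in UTC: 10:30-13:30, 15:30-16:30, 18:30-20:30 (add 4h to convert from UTC-4).
Chen in UTC: 15:00-20:30 (add 1h to convert from UTC-1).
Bianca in UTC: 11:00-11:30, 15:00-22:00 (add 1h to convert from UTC-1).
Carol in UTC: 11:00-11:30, 18:00-22:00.
Vera ∩ Zara: 18:30-20:30.
Vera ∩ Zara ∩ Chen: 18:30-20:30.
Vera ∩ Zara ∩ Chen ∩ Bianca: 18:30-20:30.
Vera ∩ Zara ∩ Chen ∩ Bianca ∩ Carol: 18:30-20:30.
The last common window of at least 30 minutes is 18:30-20:30; a 30-minute meeting can start as late as 20:00 and still end by 20:30.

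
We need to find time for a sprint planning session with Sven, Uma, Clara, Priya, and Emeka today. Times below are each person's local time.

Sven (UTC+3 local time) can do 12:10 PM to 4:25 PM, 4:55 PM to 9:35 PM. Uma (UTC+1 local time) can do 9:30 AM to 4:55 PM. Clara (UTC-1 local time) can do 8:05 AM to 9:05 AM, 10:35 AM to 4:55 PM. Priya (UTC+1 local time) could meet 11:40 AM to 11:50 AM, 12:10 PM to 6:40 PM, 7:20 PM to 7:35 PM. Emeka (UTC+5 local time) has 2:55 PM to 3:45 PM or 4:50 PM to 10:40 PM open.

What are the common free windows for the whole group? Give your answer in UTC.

Sven in UTC: 09:10-13:25, 13:55-18:35 (subtract 3h to convert from UTC+3).
Uma in UTC: 08:30-15:55 (subtract 1h to convert from UTC+1).
Clara in UTC: 09:05-10:05, 11:35-17:55 (add 1h to convert from UTC-1).
Priya in UTC: 10:40-10:50, 11:10-17:40, 18:20-18:35 (subtract 1h to convert from UTC+1).
Emeka in UTC: 09:55-10:45, 11:50-17:40 (subtract 5h to convert from UTC+5).
Sven ∩ Uma: 09:10-13:25, 13:55-15:55.
Sven ∩ Uma ∩ Clara: 09:10-10:05, 11:35-13:25, 13:55-15:55.
Sven ∩ Uma ∩ Clara ∩ Priya: 11:35-13:25, 13:55-15:55.
Sven ∩ Uma ∩ Clara ∩ Priya ∩ Emeka: 11:50-13:25, 13:55-15:55.
Those are the intersection windows.

11:50-13:25, 13:55-15:55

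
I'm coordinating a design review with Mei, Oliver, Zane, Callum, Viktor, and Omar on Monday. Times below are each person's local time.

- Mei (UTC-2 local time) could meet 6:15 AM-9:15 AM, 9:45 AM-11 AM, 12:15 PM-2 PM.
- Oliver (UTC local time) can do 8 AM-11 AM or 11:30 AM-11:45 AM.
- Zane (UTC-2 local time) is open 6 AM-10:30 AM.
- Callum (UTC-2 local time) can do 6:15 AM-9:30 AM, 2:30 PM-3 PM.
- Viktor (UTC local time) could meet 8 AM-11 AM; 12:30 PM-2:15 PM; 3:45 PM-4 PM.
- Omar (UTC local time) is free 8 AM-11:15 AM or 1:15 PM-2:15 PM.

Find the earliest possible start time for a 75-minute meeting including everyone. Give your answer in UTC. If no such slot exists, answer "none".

Mei in UTC: 08:15-11:15, 11:45-13:00, 14:15-16:00 (add 2h to convert from UTC-2).
Oliver in UTC: 08:00-11:00, 11:30-11:45.
Zane in UTC: 08:00-12:30 (add 2h to convert from UTC-2).
Callum in UTC: 08:15-11:30, 16:30-17:00 (add 2h to convert from UTC-2).
Viktor in UTC: 08:00-11:00, 12:30-14:15, 15:45-16:00.
Omar in UTC: 08:00-11:15, 13:15-14:15.
Mei ∩ Oliver: 08:15-11:00.
Mei ∩ Oliver ∩ Zane: 08:15-11:00.
Mei ∩ Oliver ∩ Zane ∩ Callum: 08:15-11:00.
Mei ∩ Oliver ∩ Zane ∩ Callum ∩ Viktor: 08:15-11:00.
Mei ∩ Oliver ∩ Zane ∩ Callum ∩ Viktor ∩ Omar: 08:15-11:00.
So the common availability across everyone is 08:15-11:00.
The first common window of at least 75 minutes is 08:15-11:00, so the earliest start is 08:15.

08:15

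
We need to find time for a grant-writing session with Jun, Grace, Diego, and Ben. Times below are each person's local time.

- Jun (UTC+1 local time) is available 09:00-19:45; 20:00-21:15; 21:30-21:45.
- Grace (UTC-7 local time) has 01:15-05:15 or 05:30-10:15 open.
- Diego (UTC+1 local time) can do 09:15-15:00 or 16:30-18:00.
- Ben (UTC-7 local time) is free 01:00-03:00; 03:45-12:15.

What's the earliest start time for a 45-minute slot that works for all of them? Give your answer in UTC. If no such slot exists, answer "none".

Jun in UTC: 08:00-18:45, 19:00-20:15, 20:30-20:45 (subtract 1h to convert from UTC+1).
Grace in UTC: 08:15-12:15, 12:30-17:15 (add 7h to convert from UTC-7).
Diego in UTC: 08:15-14:00, 15:30-17:00 (subtract 1h to convert from UTC+1).
Ben in UTC: 08:00-10:00, 10:45-19:15 (add 7h to convert from UTC-7).
Jun ∩ Grace: 08:15-12:15, 12:30-17:15.
Jun ∩ Grace ∩ Diego: 08:15-12:15, 12:30-14:00, 15:30-17:00.
Jun ∩ Grace ∩ Diego ∩ Ben: 08:15-10:00, 10:45-12:15, 12:30-14:00, 15:30-17:00.
The first common window of at least 45 minutes is 08:15-10:00, so the earliest start is 08:15.

08:15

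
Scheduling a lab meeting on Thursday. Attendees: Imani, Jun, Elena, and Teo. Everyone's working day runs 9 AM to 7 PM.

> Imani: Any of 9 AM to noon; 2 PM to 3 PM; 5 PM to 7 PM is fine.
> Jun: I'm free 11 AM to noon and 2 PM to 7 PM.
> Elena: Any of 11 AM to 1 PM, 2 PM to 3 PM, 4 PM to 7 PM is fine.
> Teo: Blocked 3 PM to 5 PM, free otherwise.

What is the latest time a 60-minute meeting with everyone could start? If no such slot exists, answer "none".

Imani free: 09:00-12:00, 14:00-15:00, 17:00-19:00.
Jun free: 11:00-12:00, 14:00-19:00.
Elena free: 11:00-13:00, 14:00-15:00, 16:00-19:00.
Teo free: 09:00-15:00, 17:00-19:00 (invert busy blocks within the working day).
Imani ∩ Jun: 11:00-12:00, 14:00-15:00, 17:00-19:00.
Imani ∩ Jun ∩ Elena: 11:00-12:00, 14:00-15:00, 17:00-19:00.
Imani ∩ Jun ∩ Elena ∩ Teo: 11:00-12:00, 14:00-15:00, 17:00-19:00.
The last common window of at least 60 minutes is 17:00-19:00; a 60-minute meeting can start as late as 18:00 and still end by 19:00.

18:00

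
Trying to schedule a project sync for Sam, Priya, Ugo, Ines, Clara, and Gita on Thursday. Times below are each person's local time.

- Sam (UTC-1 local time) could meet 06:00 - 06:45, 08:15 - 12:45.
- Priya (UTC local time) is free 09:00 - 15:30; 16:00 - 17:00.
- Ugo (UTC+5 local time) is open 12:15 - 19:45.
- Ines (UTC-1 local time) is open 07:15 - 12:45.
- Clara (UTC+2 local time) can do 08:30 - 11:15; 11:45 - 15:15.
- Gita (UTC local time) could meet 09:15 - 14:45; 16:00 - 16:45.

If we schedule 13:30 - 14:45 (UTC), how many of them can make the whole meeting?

Sam in UTC: 07:00-07:45, 09:15-13:45 (add 1h to convert from UTC-1).
Priya in UTC: 09:00-15:30, 16:00-17:00.
Ugo in UTC: 07:15-14:45 (subtract 5h to convert from UTC+5).
Ines in UTC: 08:15-13:45 (add 1h to convert from UTC-1).
Clara in UTC: 06:30-09:15, 09:45-13:15 (subtract 2h to convert from UTC+2).
Gita in UTC: 09:15-14:45, 16:00-16:45.
Priya, Ugo, and Gita can make the full 13:30-14:45 slot — that's 3.

3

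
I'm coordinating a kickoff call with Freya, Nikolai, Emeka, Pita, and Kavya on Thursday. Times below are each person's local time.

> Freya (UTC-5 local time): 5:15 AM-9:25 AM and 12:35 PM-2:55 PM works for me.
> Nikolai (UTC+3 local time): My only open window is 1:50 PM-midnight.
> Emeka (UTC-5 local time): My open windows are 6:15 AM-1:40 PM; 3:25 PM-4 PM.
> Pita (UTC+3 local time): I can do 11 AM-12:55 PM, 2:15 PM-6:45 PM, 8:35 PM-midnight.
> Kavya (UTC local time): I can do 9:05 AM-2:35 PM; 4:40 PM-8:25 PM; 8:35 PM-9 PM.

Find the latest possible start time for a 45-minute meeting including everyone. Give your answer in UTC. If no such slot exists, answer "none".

17:55

Freya in UTC: 10:15-14:25, 17:35-19:55 (add 5h to convert from UTC-5).
Nikolai in UTC: 10:50-21:00 (subtract 3h to convert from UTC+3).
Emeka in UTC: 11:15-18:40, 20:25-21:00 (add 5h to convert from UTC-5).
Pita in UTC: 08:00-09:55, 11:15-15:45, 17:35-21:00 (subtract 3h to convert from UTC+3).
Kavya in UTC: 09:05-14:35, 16:40-20:25, 20:35-21:00.
Freya ∩ Nikolai: 10:50-14:25, 17:35-19:55.
Freya ∩ Nikolai ∩ Emeka: 11:15-14:25, 17:35-18:40.
Freya ∩ Nikolai ∩ Emeka ∩ Pita: 11:15-14:25, 17:35-18:40.
Freya ∩ Nikolai ∩ Emeka ∩ Pita ∩ Kavya: 11:15-14:25, 17:35-18:40.
The last common window of at least 45 minutes is 17:35-18:40; a 45-minute meeting can start as late as 17:55 and still end by 18:40.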